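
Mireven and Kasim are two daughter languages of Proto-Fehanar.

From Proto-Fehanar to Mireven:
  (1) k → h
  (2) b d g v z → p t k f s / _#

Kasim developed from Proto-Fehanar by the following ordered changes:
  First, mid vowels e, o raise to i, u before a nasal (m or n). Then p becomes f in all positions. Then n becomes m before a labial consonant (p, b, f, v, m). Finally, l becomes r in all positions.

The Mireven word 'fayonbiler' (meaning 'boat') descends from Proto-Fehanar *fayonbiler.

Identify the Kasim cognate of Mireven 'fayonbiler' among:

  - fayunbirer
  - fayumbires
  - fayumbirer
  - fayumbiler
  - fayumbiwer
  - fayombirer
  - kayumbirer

Kasim: *fayonbiler
  fayonbiler → fayunbiler   [pre-nasal raising]
  fayunbiler (rule 2 does not apply)
  fayunbiler → fayumbiler   [nasal place assimilation]
  fayumbiler → fayumbirer   [unconditioned shift]
  giving Kasim fayumbirer.
Only 'fayumbirer' matches the regular Kasim development of *fayonbiler.

fayumbirer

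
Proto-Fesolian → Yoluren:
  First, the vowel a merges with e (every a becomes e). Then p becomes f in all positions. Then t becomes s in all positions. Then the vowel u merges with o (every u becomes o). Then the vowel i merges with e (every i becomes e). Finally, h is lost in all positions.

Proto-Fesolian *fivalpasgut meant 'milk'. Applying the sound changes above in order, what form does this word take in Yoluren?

Yoluren: *fivalpasgut
  fivalpasgut → fivelpesgut   [vowel merger]
  fivelpesgut → fivelfesgut   [unconditioned shift]
  fivelfesgut → fivelfesgus   [unconditioned shift]
  fivelfesgus → fivelfesgos   [vowel merger]
  fivelfesgos → fevelfesgos   [vowel merger]
  fevelfesgos (rule 6 does not apply)
  giving Yoluren fevelfesgos.

fevelfesgos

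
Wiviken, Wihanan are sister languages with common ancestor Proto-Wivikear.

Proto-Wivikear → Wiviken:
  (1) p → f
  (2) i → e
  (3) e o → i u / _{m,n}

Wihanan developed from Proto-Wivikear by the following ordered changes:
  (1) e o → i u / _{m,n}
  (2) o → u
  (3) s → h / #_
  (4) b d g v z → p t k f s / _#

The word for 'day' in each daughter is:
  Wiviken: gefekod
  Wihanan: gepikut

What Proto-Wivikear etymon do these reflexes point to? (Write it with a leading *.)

*gepikod

Position 7: Wiviken has d, Wihanan has t. Wiviken preserves d here (none of its changes turn any other segment into d), so the proto-segment is *d.
Position 6: Wiviken has o, Wihanan has u. Wiviken preserves o here (none of its changes turn any other segment into o), so the proto-segment is *o.
Position 3: Wiviken has f, Wihanan has p. Taking the neighbouring segments as reconstructed: Wiviken f could go back to *p or *f; Wihanan p can only go back to *p — the one source consistent with every daughter is *p.
Verify the candidate proto-form against each daughter:
Wiviken: *gepikod
  gepikod → gefikod   [unconditioned shift]
  gefikod → gefekod   [vowel merger]
  gefekod (rule 3 does not apply)
  giving Wiviken gefekod.
Wihanan: *gepikod
  gepikod (rule 1 does not apply)
  gepikod → gepikud   [vowel merger]
  gepikud (rule 3 does not apply)
  gepikud → gepikut   [final devoicing]
  giving Wihanan gepikut.
Only *gepikod yields all of Wiviken gefekod, Wihanan gepikut.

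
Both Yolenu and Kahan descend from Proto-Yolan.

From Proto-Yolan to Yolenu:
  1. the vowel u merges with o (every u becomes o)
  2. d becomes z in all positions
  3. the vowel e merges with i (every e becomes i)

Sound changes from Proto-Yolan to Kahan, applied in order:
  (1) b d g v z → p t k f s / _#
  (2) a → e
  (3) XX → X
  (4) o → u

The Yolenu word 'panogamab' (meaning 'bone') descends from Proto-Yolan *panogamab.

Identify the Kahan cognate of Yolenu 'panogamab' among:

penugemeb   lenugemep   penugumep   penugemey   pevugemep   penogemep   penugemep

Kahan: *panogamab
  panogamab → panogamap   [final devoicing]
  panogamap → penogemep   [vowel merger]
  penogemep (rule 3 does not apply)
  penogemep → penugemep   [vowel merger]
  giving Kahan penugemep.

penugemep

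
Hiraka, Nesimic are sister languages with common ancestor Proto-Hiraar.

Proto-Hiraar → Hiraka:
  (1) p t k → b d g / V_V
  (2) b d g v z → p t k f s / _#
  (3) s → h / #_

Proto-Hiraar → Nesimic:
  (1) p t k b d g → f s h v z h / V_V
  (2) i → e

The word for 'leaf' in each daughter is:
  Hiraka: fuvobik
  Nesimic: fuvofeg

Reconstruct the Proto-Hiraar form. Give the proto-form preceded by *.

*fuvopig

Position 7: Hiraka has k, Nesimic has g. Nesimic preserves g here (none of its changes turn any other segment into g), so the proto-segment is *g.
Position 5: Hiraka has b, Nesimic has f. Taking the neighbouring segments as reconstructed: Hiraka b could go back to *p or *b; Nesimic f could go back to *p or *f — the one source consistent with every daughter is *p.
This points to *fuvopig. Verify forward in each daughter:
Hiraka: *fuvopig
  fuvopig → fuvobig   [intervocalic voicing]
  fuvobig → fuvobik   [final devoicing]
  fuvobik (rule 3 does not apply)
  giving Hiraka fuvobik.
Nesimic: *fuvopig
  fuvopig → fuvofig   [intervocalic lenition]
  fuvofig → fuvofeg   [vowel merger]
  giving Nesimic fuvofeg.
*fuvopig is the unique common source.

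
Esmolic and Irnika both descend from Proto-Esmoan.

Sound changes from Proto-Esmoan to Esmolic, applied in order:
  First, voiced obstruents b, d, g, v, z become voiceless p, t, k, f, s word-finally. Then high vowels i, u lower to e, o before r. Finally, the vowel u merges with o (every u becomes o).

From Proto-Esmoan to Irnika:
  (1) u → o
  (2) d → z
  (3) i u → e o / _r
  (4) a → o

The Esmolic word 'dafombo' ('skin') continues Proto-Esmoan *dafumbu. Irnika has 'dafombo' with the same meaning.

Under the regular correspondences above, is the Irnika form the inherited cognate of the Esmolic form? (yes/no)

Derive the expected Irnika reflex of *dafumbu:
Irnika: *dafumbu > dafombo > zafombo > zofombo  (by vowel merger, unconditioned shift, vowel merger)
The regular Irnika reflex would be 'zofombo', but the attested form is 'dafombo'. The correspondence is irregular, so they are not cognates (the Irnika form has a different source).

no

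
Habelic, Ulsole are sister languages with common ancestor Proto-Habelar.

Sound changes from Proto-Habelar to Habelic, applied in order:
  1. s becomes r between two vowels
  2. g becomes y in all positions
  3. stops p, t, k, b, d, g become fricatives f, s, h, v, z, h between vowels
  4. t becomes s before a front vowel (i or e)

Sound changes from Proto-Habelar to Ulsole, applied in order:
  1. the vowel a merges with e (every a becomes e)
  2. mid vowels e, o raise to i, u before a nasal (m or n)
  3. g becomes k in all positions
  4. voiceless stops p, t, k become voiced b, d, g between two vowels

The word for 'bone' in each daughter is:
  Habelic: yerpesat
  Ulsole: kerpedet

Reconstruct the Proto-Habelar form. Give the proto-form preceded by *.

*gerpetat

Position 1: Habelic has y, Ulsole has k. Taking the neighbouring segments as reconstructed: Habelic y could go back to *g or *y; Ulsole k could go back to *k or *g — the one source consistent with every daughter is *g.
Position 6: Habelic has s, Ulsole has d. Taking the neighbouring segments as reconstructed: Habelic s can only go back to *t; Ulsole d could go back to *t or *d — the one source consistent with every daughter is *t.
Position 7: Habelic has a, Ulsole has e. Habelic preserves a here (none of its changes turn any other segment into a), so the proto-segment is *a.
This points to *gerpetat. Verify forward in each daughter:
Habelic: start from *gerpetat.
  rule 1: no change — gerpetat
  rule 2 (unconditioned shift): gerpetat → yerpetat
  rule 3 (intervocalic lenition): yerpetat → yerpesat
  rule 4: no change — yerpesat
  ⇒ Habelic yerpesat
Ulsole: start from *gerpetat.
  rule 1 (vowel merger): gerpetat → gerpetet
  rule 2: no change — gerpetet
  rule 3 (unconditioned shift): gerpetet → kerpetet
  rule 4 (intervocalic voicing): kerpetet → kerpedet
  ⇒ Ulsole kerpedet
*gerpetat is the unique common source.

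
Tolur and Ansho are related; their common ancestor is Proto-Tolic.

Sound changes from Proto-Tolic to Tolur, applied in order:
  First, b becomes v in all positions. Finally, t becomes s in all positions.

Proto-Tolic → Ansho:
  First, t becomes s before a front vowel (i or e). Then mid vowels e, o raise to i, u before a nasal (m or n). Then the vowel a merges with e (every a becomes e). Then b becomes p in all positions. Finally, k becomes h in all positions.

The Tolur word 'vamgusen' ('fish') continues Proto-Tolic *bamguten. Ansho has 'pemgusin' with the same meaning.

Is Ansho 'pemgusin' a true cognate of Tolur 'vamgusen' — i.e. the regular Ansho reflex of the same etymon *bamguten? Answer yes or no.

Derive the expected Ansho reflex of *bamguten:
Ansho: start from *bamguten.
  rule 1 (palatalisation): bamguten → bamgusen
  rule 2 (pre-nasal raising): bamgusen → bamgusin
  rule 3 (vowel merger): bamgusin → bemgusin
  rule 4 (unconditioned shift): bemgusin → pemgusin
  rule 5: no change — pemgusin
  ⇒ Ansho pemgusin
Ansho 'pemgusin' matches the regular reflex exactly, so the pair is cognate.

yes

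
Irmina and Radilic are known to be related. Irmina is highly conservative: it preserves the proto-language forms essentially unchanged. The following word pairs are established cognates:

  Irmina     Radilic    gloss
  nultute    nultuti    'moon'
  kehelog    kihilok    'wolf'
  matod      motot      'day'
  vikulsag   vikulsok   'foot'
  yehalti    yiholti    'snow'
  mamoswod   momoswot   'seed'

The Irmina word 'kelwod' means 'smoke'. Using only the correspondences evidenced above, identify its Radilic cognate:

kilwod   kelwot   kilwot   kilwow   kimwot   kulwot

kilwot

kehelog ~ kihilok, yehalti ~ yiholti — Irmina e corresponds to Radilic i after a consonant, before a consonant other than r, m, n, p, b, f, v.
matod ~ motot, mamoswod ~ momoswot — Irmina d corresponds to Radilic t word-finally.
Applying these to Irmina 'kelwod':
  kelwod → kilwod   (e→i after a consonant, before a consonant other than r, m, n, p, b, f, v)
  kilwod → kilwot   (d→t word-finally)
So the Radilic cognate is 'kilwot'.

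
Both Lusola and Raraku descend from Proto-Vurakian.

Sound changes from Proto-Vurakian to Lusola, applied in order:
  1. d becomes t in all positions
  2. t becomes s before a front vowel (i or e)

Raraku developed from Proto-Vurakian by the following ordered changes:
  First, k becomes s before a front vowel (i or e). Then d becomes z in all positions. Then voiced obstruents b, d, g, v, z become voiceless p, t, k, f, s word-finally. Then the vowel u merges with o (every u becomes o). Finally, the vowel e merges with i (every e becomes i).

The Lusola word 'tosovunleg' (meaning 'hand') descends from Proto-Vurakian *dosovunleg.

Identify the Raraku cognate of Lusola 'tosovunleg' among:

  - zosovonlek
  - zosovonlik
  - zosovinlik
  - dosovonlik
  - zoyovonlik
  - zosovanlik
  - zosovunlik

zosovonlik

Raraku: start from *dosovunleg.
  rule 1: no change — dosovunleg
  rule 2 (unconditioned shift): dosovunleg → zosovunleg
  rule 3 (final devoicing): zosovunleg → zosovunlek
  rule 4 (vowel merger): zosovunlek → zosovonlek
  rule 5 (vowel merger): zosovonlek → zosovonlik
  ⇒ Raraku zosovonlik
Only 'zosovonlik' matches the regular Raraku development of *dosovunleg.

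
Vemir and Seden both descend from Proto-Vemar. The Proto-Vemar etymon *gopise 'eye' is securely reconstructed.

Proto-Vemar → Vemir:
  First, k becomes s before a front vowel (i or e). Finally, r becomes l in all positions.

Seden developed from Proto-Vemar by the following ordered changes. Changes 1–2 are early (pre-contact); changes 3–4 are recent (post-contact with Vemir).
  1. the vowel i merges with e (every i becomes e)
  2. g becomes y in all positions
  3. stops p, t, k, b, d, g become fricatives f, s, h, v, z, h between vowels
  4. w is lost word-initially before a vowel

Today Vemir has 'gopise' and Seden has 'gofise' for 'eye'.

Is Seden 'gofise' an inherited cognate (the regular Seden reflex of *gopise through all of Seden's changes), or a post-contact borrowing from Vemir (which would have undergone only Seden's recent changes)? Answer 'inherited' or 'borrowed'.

If inherited, *gopise would pass through all of Seden's changes:
Seden: start from *gopise.
  rule 1 (vowel merger): gopise → gopese
  rule 2 (unconditioned shift): gopese → yopese
  rule 3 (intervocalic lenition): yopese → yofese
  rule 4: no change — yofese
  ⇒ Seden yofese
If borrowed from Vemir 'gopise' after the early changes, it would undergo only the recent ones:
  rule 3 (intervocalic lenition): gopise → gofise
  rule 4 (glide loss): no change (gofise)
  ⇒ as a loan: gofise
Seden 'gofise' matches the loan outcome 'gofise', not the inherited 'yofese' — it skipped the early Seden changes, so it was borrowed from Vemir.

borrowed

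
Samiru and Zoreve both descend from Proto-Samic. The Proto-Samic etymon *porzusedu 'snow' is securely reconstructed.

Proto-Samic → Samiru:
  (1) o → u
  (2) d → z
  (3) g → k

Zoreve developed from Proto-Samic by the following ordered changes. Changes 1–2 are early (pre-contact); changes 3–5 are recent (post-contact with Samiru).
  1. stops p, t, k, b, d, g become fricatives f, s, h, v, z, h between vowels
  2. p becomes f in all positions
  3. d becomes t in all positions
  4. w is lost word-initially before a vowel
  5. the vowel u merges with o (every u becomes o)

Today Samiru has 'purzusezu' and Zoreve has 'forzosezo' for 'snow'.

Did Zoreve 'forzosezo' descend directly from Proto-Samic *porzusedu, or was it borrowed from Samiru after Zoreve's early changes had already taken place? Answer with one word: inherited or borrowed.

If inherited, *porzusedu would pass through all of Zoreve's changes:
Zoreve: *porzusedu > porzusezu > forzusezu > forzosezo  (by intervocalic lenition, unconditioned shift, vowel merger)
If borrowed from Samiru 'purzusezu' after the early changes, it would undergo only the recent ones:
  rule 3 (unconditioned shift): no change (purzusezu)
  rule 4 (glide loss): no change (purzusezu)
  rule 5 (vowel merger): purzusezu → porzosezo
  ⇒ as a loan: porzosezo
Zoreve 'forzosezo' matches the inherited outcome exactly, so it is an inherited cognate, not a loan.

inherited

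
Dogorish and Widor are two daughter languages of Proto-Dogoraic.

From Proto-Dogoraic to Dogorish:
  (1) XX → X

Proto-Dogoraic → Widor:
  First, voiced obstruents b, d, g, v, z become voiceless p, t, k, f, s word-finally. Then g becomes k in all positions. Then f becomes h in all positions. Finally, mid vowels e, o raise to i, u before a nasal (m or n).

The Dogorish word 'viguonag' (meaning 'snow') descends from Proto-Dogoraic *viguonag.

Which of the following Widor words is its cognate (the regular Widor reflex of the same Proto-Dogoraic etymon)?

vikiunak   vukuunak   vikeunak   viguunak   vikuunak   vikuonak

vikuunak

Widor: start from *viguonag.
  rule 1 (final devoicing): viguonag → viguonak
  rule 2 (unconditioned shift): viguonak → vikuonak
  rule 3: no change — vikuonak
  rule 4 (pre-nasal raising): vikuonak → vikuunak
  ⇒ Widor vikuunak
Among the options, 'vikuunak' alone shows every Widor change applied in order.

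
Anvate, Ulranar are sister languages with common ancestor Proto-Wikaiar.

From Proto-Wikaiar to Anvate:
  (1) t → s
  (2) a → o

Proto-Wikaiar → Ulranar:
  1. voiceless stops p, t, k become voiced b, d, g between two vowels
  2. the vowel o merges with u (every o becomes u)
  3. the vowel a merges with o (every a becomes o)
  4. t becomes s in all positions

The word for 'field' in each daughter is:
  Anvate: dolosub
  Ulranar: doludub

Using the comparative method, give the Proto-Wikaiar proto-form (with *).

Position 2: Anvate has o, Ulranar has o. In Ulranar, o can only continue *a, so the proto-segment is *a.
Position 5: Anvate has s, Ulranar has d. Taking the neighbouring segments as reconstructed: Anvate s could go back to *t or *s; Ulranar d could go back to *t or *d — the one source consistent with every daughter is *t.
Continuing position by position gives *dalotub; check it forward:
Anvate: *dalotub
  dalotub → dalosub   [unconditioned shift]
  dalosub → dolosub   [vowel merger]
  giving Anvate dolosub.
Ulranar: start from *dalotub.
  rule 1 (intervocalic voicing): dalotub → dalodub
  rule 2 (vowel merger): dalodub → daludub
  rule 3 (vowel merger): daludub → doludub
  rule 4: no change — doludub
  ⇒ Ulranar doludub
No other proto-form is consistent with every reflex, so the reconstruction is *dalotub.

*dalotub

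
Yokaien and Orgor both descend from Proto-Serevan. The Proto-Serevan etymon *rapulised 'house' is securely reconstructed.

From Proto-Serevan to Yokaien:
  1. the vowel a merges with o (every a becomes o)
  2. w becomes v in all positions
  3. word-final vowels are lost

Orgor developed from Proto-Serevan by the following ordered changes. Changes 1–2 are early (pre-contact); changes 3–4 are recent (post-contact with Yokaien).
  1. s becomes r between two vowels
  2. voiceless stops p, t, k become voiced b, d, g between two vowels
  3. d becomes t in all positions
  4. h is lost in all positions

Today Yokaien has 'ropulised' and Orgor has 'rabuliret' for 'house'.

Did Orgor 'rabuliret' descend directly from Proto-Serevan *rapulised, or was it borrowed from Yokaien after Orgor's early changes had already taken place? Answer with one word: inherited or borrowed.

inherited

If inherited, *rapulised would pass through all of Orgor's changes:
Orgor: start from *rapulised.
  rule 1 (rhotacism): rapulised → rapulired
  rule 2 (intervocalic voicing): rapulired → rabulired
  rule 3 (unconditioned shift): rabulired → rabuliret
  rule 4: no change — rabuliret
  ⇒ Orgor rabuliret
If borrowed from Yokaien 'ropulised' after the early changes, it would undergo only the recent ones:
  rule 3 (unconditioned shift): ropulised → ropuliset
  rule 4 (h-loss): no change (ropuliset)
  ⇒ as a loan: ropuliset
Orgor 'rabuliret' matches the inherited outcome exactly, so it is an inherited cognate, not a loan.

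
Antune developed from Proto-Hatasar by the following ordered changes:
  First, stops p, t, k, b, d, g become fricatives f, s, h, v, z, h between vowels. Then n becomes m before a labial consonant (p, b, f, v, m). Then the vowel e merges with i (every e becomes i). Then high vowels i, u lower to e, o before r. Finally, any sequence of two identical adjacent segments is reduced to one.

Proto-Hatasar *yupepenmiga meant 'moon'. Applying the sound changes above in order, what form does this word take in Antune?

yufifimiha

Antune: *yupepenmiga > yufefenmiha > yufefemmiha > yufifimmiha > yufifimiha  (by intervocalic lenition, nasal place assimilation, vowel merger, degemination)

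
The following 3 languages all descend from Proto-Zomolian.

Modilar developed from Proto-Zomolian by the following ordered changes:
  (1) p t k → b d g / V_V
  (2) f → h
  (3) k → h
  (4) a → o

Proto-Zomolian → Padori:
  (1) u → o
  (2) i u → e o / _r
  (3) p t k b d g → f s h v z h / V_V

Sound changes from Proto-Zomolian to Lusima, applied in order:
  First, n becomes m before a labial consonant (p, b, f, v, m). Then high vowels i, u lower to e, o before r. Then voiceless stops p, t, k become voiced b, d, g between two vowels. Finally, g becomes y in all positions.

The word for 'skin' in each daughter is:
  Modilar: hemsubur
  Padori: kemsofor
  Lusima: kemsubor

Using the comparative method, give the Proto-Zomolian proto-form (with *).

*kemsupur

Position 6: Modilar has b, Padori has f, Lusima has b. Taking the neighbouring segments as reconstructed: Modilar b could go back to *p or *b; Padori f could go back to *p or *f; Lusima b could go back to *p or *b — the one source consistent with every daughter is *p.
Position 7: Modilar has u, Padori has o, Lusima has o. Modilar preserves u here (none of its changes turn any other segment into u), so the proto-segment is *u.
Position 5: Modilar has u, Padori has o, Lusima has u. Modilar preserves u here (none of its changes turn any other segment into u), so the proto-segment is *u.
This points to *kemsupur. Verify forward in each daughter:
Modilar: start from *kemsupur.
  rule 1 (intervocalic voicing): kemsupur → kemsubur
  rule 2: no change — kemsubur
  rule 3 (unconditioned shift): kemsubur → hemsubur
  rule 4: no change — hemsubur
  ⇒ Modilar hemsubur
Padori: start from *kemsupur.
  rule 1 (vowel merger): kemsupur → kemsopor
  rule 2: no change — kemsopor
  rule 3 (intervocalic lenition): kemsopor → kemsofor
  ⇒ Padori kemsofor
Lusima: *kemsupur > kemsupor > kemsubor  (by pre-rhotic lowering, intervocalic voicing)
Only *kemsupur yields all of Modilar hemsubur, Padori kemsofor, Lusima kemsubor.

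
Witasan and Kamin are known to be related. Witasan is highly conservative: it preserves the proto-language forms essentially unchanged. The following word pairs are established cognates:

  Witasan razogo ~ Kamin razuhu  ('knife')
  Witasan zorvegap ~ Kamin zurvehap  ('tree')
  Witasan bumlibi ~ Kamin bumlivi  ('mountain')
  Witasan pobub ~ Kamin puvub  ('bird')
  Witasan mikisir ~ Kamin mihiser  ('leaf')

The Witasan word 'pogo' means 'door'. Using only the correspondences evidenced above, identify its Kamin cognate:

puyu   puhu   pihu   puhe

razogo ~ razuhu — Witasan o corresponds to Kamin u after a consonant, before a consonant other than r, m, n, p, b, f, v.
razogo ~ razuhu — Witasan g corresponds to Kamin h between vowels (before a back vowel).
razogo ~ razuhu — Witasan o corresponds to Kamin u word-finally.
Applying these to Witasan 'pogo':
  pogo → pugo   (o→u after a consonant, before a consonant other than r, m, n, p, b, f, v)
  pugo → puho   (g→h between vowels (before a back vowel))
  puho → puhu   (o→u word-finally)
So the Kamin cognate is 'puhu'.

puhu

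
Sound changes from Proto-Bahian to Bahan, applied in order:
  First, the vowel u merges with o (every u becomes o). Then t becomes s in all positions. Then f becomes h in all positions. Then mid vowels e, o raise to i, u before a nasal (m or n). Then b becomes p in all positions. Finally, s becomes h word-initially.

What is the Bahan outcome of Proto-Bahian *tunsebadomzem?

hunsepadumzim

Bahan: *tunsebadomzem
  tunsebadomzem → tonsebadomzem   [vowel merger]
  tonsebadomzem → sonsebadomzem   [unconditioned shift]
  sonsebadomzem (rule 3 does not apply)
  sonsebadomzem → sunsebadumzim   [pre-nasal raising]
  sunsebadumzim → sunsepadumzim   [unconditioned shift]
  sunsepadumzim → hunsepadumzim   [debuccalisation]
  giving Bahan hunsepadumzim.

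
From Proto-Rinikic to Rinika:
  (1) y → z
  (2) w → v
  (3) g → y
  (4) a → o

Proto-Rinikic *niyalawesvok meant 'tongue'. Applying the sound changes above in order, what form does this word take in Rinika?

nizolovesvok

Rinika: *niyalawesvok
  niyalawesvok → nizalawesvok   [unconditioned shift]
  nizalawesvok → nizalavesvok   [unconditioned shift]
  nizalavesvok (rule 3 does not apply)
  nizalavesvok → nizolovesvok   [vowel merger]
  giving Rinika nizolovesvok.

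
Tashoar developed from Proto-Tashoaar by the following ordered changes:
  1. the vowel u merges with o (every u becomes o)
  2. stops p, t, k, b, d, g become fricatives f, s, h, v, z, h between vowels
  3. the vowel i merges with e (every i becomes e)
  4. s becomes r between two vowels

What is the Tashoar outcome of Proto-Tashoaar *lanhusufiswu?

lanhorofeswo

Tashoar: start from *lanhusufiswu.
  rule 1 (vowel merger): lanhusufiswu → lanhosofiswo
  rule 2: no change — lanhosofiswo
  rule 3 (vowel merger): lanhosofiswo → lanhosofeswo
  rule 4 (rhotacism): lanhosofeswo → lanhorofeswo
  ⇒ Tashoar lanhorofeswo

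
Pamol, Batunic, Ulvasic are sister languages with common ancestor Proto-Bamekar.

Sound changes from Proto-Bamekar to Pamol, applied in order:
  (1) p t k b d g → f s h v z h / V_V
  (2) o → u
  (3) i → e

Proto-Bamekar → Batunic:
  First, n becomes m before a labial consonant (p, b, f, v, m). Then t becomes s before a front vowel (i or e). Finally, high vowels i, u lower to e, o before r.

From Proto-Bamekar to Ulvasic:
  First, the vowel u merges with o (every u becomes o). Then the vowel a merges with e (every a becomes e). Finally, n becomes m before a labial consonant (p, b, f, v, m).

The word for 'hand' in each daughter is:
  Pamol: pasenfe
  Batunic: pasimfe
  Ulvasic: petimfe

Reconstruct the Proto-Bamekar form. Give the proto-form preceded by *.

Position 2: Pamol has a, Batunic has a, Ulvasic has e. Pamol preserves a here (none of its changes turn any other segment into a), so the proto-segment is *a.
Position 4: Pamol has e, Batunic has i, Ulvasic has i. Batunic preserves i here (none of its changes turn any other segment into i), so the proto-segment is *i.
Continuing position by position gives *patinfe; check it forward:
Pamol: *patinfe > pasinfe > pasenfe  (by intervocalic lenition, vowel merger)
Batunic: *patinfe > patimfe > pasimfe  (by nasal place assimilation, palatalisation)
Ulvasic: *patinfe > petinfe > petimfe  (by vowel merger, nasal place assimilation)
Only *patinfe yields all of Pamol pasenfe, Batunic pasimfe, Ulvasic petimfe.

*patinfe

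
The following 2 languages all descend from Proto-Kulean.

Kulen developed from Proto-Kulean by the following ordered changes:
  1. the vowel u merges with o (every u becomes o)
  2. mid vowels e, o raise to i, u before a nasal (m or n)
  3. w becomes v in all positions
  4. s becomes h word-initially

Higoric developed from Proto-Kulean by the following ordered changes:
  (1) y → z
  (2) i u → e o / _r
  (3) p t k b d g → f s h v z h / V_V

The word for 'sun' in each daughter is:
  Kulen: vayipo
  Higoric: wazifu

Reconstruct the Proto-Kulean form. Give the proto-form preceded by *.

Position 1: Kulen has v, Higoric has w. Higoric preserves w here (none of its changes turn any other segment into w), so the proto-segment is *w.
Position 6: Kulen has o, Higoric has u. Higoric preserves u here (none of its changes turn any other segment into u), so the proto-segment is *u.
Position 5: Kulen has p, Higoric has f. Kulen preserves p here (none of its changes turn any other segment into p), so the proto-segment is *p.
Verify the candidate proto-form against each daughter:
Kulen: *wayipu
  wayipu → wayipo   [vowel merger]
  wayipo (rule 2 does not apply)
  wayipo → vayipo   [unconditioned shift]
  vayipo (rule 4 does not apply)
  giving Kulen vayipo.
Higoric: *wayipu
  wayipu → wazipu   [unconditioned shift]
  wazipu (rule 2 does not apply)
  wazipu → wazifu   [intervocalic lenition]
  giving Higoric wazifu.
*wayipu is the unique common source.

*wayipu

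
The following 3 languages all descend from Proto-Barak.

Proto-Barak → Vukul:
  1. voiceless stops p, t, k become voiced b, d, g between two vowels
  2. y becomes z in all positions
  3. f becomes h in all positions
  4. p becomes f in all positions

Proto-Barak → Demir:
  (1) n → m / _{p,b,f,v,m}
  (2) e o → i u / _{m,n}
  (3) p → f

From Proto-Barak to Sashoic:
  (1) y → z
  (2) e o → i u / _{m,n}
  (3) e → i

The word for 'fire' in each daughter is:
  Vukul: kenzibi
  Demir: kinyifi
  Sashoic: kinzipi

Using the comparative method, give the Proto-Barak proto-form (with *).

Position 6: Vukul has b, Demir has f, Sashoic has p. Sashoic preserves p here (none of its changes turn any other segment into p), so the proto-segment is *p.
Position 4: Vukul has z, Demir has y, Sashoic has z. Demir preserves y here (none of its changes turn any other segment into y), so the proto-segment is *y.
Continuing position by position gives *kenyipi; check it forward:
Vukul: start from *kenyipi.
  rule 1 (intervocalic voicing): kenyipi → kenyibi
  rule 2 (unconditioned shift): kenyibi → kenzibi
  rule 3: no change — kenzibi
  rule 4: no change — kenzibi
  ⇒ Vukul kenzibi
Demir: start from *kenyipi.
  rule 1: no change — kenyipi
  rule 2 (pre-nasal raising): kenyipi → kinyipi
  rule 3 (unconditioned shift): kinyipi → kinyifi
  ⇒ Demir kinyifi
Sashoic: *kenyipi > kenzipi > kinzipi  (by unconditioned shift, pre-nasal raising)
Only *kenyipi yields all of Vukul kenzibi, Demir kinyifi, Sashoic kinzipi.

*kenyipi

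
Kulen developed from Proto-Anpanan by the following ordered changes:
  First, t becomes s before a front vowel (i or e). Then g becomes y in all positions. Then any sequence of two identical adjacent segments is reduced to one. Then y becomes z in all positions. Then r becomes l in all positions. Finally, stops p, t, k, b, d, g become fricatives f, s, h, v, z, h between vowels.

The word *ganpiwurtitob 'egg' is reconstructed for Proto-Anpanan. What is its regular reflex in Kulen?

Kulen: start from *ganpiwurtitob.
  rule 1 (palatalisation): ganpiwurtitob → ganpiwursitob
  rule 2 (unconditioned shift): ganpiwursitob → yanpiwursitob
  rule 3: no change — yanpiwursitob
  rule 4 (unconditioned shift): yanpiwursitob → zanpiwursitob
  rule 5 (unconditioned shift): zanpiwursitob → zanpiwulsitob
  rule 6 (intervocalic lenition): zanpiwulsitob → zanpiwulsisob
  ⇒ Kulen zanpiwulsisob

zanpiwulsisob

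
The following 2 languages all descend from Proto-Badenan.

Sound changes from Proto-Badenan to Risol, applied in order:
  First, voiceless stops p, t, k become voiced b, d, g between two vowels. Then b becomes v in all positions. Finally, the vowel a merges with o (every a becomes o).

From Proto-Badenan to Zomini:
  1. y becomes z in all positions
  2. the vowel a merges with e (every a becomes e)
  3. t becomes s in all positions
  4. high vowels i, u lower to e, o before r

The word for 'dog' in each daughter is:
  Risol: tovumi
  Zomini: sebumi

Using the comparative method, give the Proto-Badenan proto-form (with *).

*tabumi

Position 2: Risol has o, Zomini has e. Taking the neighbouring segments as reconstructed: Risol o could go back to *a or *o; Zomini e could go back to *a or *e — the one source consistent with every daughter is *a.
Position 3: Risol has v, Zomini has b. Zomini preserves b here (none of its changes turn any other segment into b), so the proto-segment is *b.
Verify the candidate proto-form against each daughter:
Risol: *tabumi
  tabumi (rule 1 does not apply)
  tabumi → tavumi   [unconditioned shift]
  tavumi → tovumi   [vowel merger]
  giving Risol tovumi.
Zomini: start from *tabumi.
  rule 1: no change — tabumi
  rule 2 (vowel merger): tabumi → tebumi
  rule 3 (unconditioned shift): tebumi → sebumi
  rule 4: no change — sebumi
  ⇒ Zomini sebumi
No other proto-form is consistent with every reflex, so the reconstruction is *tabumi.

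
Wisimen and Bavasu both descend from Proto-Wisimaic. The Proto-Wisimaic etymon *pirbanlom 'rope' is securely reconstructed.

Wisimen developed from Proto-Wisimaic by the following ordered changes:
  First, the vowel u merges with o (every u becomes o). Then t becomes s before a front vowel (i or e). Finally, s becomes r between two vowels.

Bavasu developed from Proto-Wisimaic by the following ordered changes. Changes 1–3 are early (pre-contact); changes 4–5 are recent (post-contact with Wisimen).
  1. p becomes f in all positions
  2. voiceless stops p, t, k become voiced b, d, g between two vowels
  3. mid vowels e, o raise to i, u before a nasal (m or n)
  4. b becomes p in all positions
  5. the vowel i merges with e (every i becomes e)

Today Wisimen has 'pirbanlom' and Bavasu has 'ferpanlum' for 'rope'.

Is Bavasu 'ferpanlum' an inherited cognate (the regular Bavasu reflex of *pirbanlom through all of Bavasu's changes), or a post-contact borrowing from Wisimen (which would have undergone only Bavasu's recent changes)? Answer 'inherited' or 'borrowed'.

If inherited, *pirbanlom would pass through all of Bavasu's changes:
Bavasu: *pirbanlom > firbanlom > firbanlum > firpanlum > ferpanlum  (by unconditioned shift, pre-nasal raising, unconditioned shift, vowel merger)
If borrowed from Wisimen 'pirbanlom' after the early changes, it would undergo only the recent ones:
  rule 4 (unconditioned shift): pirbanlom → pirpanlom
  rule 5 (vowel merger): pirpanlom → perpanlom
  ⇒ as a loan: perpanlom
Bavasu 'ferpanlum' matches the inherited outcome exactly, so it is an inherited cognate, not a loan.

inherited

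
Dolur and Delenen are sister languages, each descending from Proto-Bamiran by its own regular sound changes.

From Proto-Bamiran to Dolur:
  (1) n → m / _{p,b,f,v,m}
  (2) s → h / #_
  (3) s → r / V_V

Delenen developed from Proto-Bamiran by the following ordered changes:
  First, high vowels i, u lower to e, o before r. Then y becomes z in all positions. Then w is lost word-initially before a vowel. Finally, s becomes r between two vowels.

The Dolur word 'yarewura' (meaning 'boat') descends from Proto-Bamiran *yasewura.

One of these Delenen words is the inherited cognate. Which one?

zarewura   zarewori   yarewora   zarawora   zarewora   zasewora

zarewora

Delenen: *yasewura
  yasewura → yasewora   [pre-rhotic lowering]
  yasewora → zasewora   [unconditioned shift]
  zasewora (rule 3 does not apply)
  zasewora → zarewora   [rhotacism]
  giving Delenen zarewora.
Among the options, 'zarewora' alone shows every Delenen change applied in order.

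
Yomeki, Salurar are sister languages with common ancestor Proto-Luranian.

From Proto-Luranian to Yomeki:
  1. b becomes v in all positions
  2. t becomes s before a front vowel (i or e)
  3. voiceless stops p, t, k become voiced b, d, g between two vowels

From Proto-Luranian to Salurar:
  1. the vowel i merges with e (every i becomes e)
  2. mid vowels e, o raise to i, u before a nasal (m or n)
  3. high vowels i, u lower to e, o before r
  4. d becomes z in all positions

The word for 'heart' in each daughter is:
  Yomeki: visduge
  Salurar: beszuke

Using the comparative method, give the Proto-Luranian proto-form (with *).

*bisduke

Position 2: Yomeki has i, Salurar has e. Yomeki preserves i here (none of its changes turn any other segment into i), so the proto-segment is *i.
Position 6: Yomeki has g, Salurar has k. Salurar preserves k here (none of its changes turn any other segment into k), so the proto-segment is *k.
Verify the candidate proto-form against each daughter:
Yomeki: *bisduke
  bisduke → visduke   [unconditioned shift]
  visduke (rule 2 does not apply)
  visduke → visduge   [intervocalic voicing]
  giving Yomeki visduge.
Salurar: *bisduke > besduke > beszuke  (by vowel merger, unconditioned shift)
Only *bisduke yields all of Yomeki visduge, Salurar beszuke.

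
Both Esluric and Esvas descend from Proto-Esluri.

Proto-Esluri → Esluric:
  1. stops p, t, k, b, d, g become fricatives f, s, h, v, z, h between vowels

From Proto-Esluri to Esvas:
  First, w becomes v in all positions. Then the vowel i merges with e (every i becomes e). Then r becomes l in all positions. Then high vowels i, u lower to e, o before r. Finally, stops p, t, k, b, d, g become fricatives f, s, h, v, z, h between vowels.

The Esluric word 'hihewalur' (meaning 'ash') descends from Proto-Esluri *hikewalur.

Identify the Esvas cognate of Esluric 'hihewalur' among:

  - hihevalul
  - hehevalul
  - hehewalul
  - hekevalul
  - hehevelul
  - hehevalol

Esvas: *hikewalur
  hikewalur → hikevalur   [unconditioned shift]
  hikevalur → hekevalur   [vowel merger]
  hekevalur → hekevalul   [unconditioned shift]
  hekevalul (rule 4 does not apply)
  hekevalul → hehevalul   [intervocalic lenition]
  giving Esvas hehevalul.
Among the options, 'hehevalul' alone shows every Esvas change applied in order.

hehevalul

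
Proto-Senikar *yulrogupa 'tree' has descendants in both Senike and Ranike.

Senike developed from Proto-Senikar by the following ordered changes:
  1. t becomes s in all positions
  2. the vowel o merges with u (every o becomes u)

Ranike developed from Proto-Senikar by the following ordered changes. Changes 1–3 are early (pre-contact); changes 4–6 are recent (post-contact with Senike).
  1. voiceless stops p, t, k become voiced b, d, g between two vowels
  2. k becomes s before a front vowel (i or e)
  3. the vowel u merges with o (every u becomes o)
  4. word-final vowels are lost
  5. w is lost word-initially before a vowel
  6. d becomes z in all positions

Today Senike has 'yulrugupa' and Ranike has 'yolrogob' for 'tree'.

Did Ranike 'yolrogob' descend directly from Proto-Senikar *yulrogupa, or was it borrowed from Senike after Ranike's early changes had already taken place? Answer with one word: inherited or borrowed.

If inherited, *yulrogupa would pass through all of Ranike's changes:
Ranike: *yulrogupa
  yulrogupa → yulroguba   [intervocalic voicing]
  yulroguba (rule 2 does not apply)
  yulroguba → yolrogoba   [vowel merger]
  yolrogoba → yolrogob   [apocope]
  yolrogob (rule 5 does not apply)
  yolrogob (rule 6 does not apply)
  giving Ranike yolrogob.
If borrowed from Senike 'yulrugupa' after the early changes, it would undergo only the recent ones:
  rule 4 (apocope): yulrugupa → yulrugup
  rule 5 (glide loss): no change (yulrugup)
  rule 6 (unconditioned shift): no change (yulrugup)
  ⇒ as a loan: yulrugup
Ranike 'yolrogob' matches the inherited outcome exactly, so it is an inherited cognate, not a loan.

inherited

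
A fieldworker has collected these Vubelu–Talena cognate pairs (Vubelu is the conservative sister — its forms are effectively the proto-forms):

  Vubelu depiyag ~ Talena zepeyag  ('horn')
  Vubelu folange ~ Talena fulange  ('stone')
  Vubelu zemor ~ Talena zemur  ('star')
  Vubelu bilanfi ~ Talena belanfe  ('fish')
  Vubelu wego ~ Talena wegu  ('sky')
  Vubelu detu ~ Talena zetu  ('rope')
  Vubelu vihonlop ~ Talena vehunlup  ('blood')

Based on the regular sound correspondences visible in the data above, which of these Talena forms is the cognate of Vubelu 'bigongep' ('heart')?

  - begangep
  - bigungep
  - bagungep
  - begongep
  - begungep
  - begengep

depiyag ~ zepeyag, bilanfi ~ belanfe — Vubelu i corresponds to Talena e after a consonant, before a consonant other than r, m, n, p, b, f, v.
vihonlop ~ vehunlup — Vubelu o corresponds to Talena u after a consonant, before a nasal.
Applying these to Vubelu 'bigongep':
  bigongep → begongep   (i→e after a consonant, before a consonant other than r, m, n, p, b, f, v)
  begongep → begungep   (o→u after a consonant, before a nasal)
So the Talena cognate is 'begungep'.

begungep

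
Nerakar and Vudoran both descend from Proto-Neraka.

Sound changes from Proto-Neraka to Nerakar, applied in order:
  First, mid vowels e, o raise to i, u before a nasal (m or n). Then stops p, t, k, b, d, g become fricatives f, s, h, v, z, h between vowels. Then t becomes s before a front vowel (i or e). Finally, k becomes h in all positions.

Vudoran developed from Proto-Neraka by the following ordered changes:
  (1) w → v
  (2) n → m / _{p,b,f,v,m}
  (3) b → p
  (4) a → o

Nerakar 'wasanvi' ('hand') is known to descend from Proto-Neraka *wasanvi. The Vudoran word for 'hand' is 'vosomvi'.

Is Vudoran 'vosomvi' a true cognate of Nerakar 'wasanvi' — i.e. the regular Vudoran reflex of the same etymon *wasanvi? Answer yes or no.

yes

Derive the expected Vudoran reflex of *wasanvi:
Vudoran: *wasanvi
  wasanvi → vasanvi   [unconditioned shift]
  vasanvi → vasamvi   [nasal place assimilation]
  vasamvi (rule 3 does not apply)
  vasamvi → vosomvi   [vowel merger]
  giving Vudoran vosomvi.
Vudoran 'vosomvi' matches the regular reflex exactly, so the pair is cognate.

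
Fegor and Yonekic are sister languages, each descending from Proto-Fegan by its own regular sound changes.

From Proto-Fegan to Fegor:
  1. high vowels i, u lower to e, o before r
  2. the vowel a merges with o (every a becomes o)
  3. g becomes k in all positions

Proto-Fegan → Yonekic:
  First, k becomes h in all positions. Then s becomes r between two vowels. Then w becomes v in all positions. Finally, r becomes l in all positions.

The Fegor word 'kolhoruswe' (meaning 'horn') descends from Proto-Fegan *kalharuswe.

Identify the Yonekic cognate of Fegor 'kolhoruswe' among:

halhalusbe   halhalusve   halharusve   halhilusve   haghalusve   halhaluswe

halhalusve

Yonekic: *kalharuswe
  kalharuswe → halharuswe   [unconditioned shift]
  halharuswe (rule 2 does not apply)
  halharuswe → halharusve   [unconditioned shift]
  halharusve → halhalusve   [unconditioned shift]
  giving Yonekic halhalusve.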